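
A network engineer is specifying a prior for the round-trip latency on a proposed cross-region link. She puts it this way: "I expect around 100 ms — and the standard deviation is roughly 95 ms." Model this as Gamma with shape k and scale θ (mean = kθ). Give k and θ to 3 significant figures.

k ≈ 1.11, θ ≈ 90.2

For Gamma(k, scale θ): mean = kθ, variance = kθ², so CV = 1/√k.
CV = SD/mean = 95/100 = 0.95, hence k = 1/CV² = 1.11.
Then θ = mean/k = 100/1.11 = 90.2.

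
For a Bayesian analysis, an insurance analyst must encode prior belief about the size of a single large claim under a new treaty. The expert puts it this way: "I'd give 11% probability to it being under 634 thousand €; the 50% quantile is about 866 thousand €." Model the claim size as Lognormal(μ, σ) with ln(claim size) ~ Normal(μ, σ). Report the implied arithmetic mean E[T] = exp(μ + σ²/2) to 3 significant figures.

If T ~ Lognormal(μ,σ) then ln T ~ Normal(μ,σ), so the p-quantile of ln T is μ + z_p·σ.
ln(634) = 6.452 and ln(866) = 6.764; z_{0.11} = -1.227, z_{0.5} = 0.
σ = (6.764 − 6.452)/(0 − (-1.227)) = 0.254.
μ = 6.452 − (-1.227)·0.254 = 6.764.
E[T] = exp(μ + σ²/2) = exp(6.764 + 0.0323) = 894 thousand €.

E[T] ≈ 894 thousand €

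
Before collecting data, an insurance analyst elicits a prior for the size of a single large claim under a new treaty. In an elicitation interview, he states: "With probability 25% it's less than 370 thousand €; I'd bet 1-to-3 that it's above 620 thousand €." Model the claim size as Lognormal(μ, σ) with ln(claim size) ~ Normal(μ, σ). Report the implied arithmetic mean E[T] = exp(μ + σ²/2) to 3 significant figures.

If T ~ Lognormal(μ,σ) then ln T ~ Normal(μ,σ), so the p-quantile of ln T is μ + z_p·σ.
ln(370) = 5.914 and ln(620) = 6.43; z_{0.25} = -0.6745, z_{0.75} = 0.6745.
σ = (6.43 − 5.914)/(0.6745 − (-0.6745)) = 0.383.
μ = 5.914 − (-0.6745)·0.383 = 6.172.
E[T] = exp(μ + σ²/2) = exp(6.172 + 0.0732) = 515 thousand €.

E[T] ≈ 515 thousand €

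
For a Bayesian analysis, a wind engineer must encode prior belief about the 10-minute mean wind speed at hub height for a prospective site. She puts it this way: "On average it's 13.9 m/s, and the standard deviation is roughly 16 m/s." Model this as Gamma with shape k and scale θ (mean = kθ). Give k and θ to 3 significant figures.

For Gamma(k, scale θ): mean = kθ, variance = kθ², so CV = 1/√k.
CV = SD/mean = 16/13.9 = 1.151, hence k = 1/CV² = 0.755.
Then θ = mean/k = 13.9/0.755 = 18.4.

k ≈ 0.755, θ ≈ 18.4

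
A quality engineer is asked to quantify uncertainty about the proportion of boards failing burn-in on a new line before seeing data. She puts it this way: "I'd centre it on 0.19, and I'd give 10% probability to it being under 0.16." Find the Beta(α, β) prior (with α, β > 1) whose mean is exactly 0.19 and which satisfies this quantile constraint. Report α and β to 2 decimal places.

With mean 0.19 fixed, write α = 0.19s, β = 0.81s where s = α+β.
Need P(θ < 0.16) = 0.1 under Beta(0.19s, 0.81s). Normal approximation: (q−m)/√(m(1−m)/s) ≈ z_{0.1} = -1.28, so s ≈ 0.19·0.81·(-1.28)²/(0.16−0.19)² = 280.8.
At s = 280.8: P(θ<0.16) ≈ 0.096. Adjusting to match 0.1 gives s ≈ 270.77.
So α = 0.19·270.77 ≈ 51.45, β = 0.81·270.77 ≈ 219.33.

α ≈ 51.45, β ≈ 219.33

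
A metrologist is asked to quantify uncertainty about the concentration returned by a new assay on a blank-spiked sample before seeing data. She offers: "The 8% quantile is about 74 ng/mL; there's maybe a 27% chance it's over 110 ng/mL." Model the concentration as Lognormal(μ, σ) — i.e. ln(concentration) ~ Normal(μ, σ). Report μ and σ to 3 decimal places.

μ ≈ 4.580, σ ≈ 0.196

If T ~ Lognormal(μ,σ) then ln T ~ Normal(μ,σ), so the p-quantile of ln T is μ + z_p·σ.
ln(74) = 4.304 and ln(110) = 4.7; z_{0.08} = -1.405, z_{0.73} = 0.6128.
σ = (4.7 − 4.304)/(0.6128 − (-1.405)) = 0.196.
μ = 4.304 − (-1.405)·0.196 = 4.580.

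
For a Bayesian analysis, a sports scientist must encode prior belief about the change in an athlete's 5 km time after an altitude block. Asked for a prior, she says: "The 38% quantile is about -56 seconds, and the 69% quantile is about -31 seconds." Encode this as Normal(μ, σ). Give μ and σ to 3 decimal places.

For Normal(μ,σ), the p-quantile is μ + z_p·σ. Here z_{0.38} = -0.3055, z_{0.69} = 0.4959.
So -56 = μ − 0.3055σ and -31 = μ + 0.4959σ.
Subtracting: σ = (-31 − -56)/(0.4959 − (-0.3055)) = 31.198.
Then μ = -56 − (-0.3055)·31.198 = -46.470.

μ = -46.470, σ = 31.198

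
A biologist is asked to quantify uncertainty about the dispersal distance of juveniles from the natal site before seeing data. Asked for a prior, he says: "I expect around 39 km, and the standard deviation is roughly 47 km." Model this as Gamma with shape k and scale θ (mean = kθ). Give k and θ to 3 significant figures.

For Gamma(k, scale θ): mean = kθ, variance = kθ², so CV = 1/√k.
CV = SD/mean = 47/39 = 1.205, hence k = 1/CV² = 0.689.
Then θ = mean/k = 39/0.689 = 56.6.

k ≈ 0.689, θ ≈ 56.6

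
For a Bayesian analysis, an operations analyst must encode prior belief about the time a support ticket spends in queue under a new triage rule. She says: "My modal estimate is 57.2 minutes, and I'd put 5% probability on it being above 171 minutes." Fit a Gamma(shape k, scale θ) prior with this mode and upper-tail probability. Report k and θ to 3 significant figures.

k ≈ 3.21, θ ≈ 25.9

Gamma(k,θ) with k>1 has mode (k−1)θ, so θ = 57.2/(k−1).
Need P(X < 171) = 0.95 with θ tied to k this way. Start at k = 2, θ = 57.2: P(X<171) ≈ 0.799.
Too low — raise k to concentrate. Iterating converges to k ≈ 3.21.
Then θ = 57.2/(3.21−1) ≈ 25.9.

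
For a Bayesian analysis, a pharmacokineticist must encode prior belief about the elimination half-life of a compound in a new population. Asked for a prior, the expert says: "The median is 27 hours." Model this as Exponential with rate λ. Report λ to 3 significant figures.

Exponential median = ln 2 / λ, so λ = ln 2 / 27.0 = 0.0257.

λ ≈ 0.0257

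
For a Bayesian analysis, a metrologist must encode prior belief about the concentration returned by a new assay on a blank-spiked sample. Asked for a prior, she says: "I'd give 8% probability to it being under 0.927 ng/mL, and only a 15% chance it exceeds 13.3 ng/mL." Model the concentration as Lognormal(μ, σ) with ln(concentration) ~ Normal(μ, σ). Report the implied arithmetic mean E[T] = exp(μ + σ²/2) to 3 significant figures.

If T ~ Lognormal(μ,σ) then ln T ~ Normal(μ,σ), so the p-quantile of ln T is μ + z_p·σ.
ln(0.927) = -0.0758 and ln(13.3) = 2.588; z_{0.08} = -1.405, z_{0.85} = 1.036.
σ = (2.588 − -0.0758)/(1.036 − (-1.405)) = 1.091.
μ = -0.0758 − (-1.405)·1.091 = 1.457.
E[T] = exp(μ + σ²/2) = exp(1.457 + 0.5951) = 7.78 ng/mL.

E[T] ≈ 7.78 ng/mL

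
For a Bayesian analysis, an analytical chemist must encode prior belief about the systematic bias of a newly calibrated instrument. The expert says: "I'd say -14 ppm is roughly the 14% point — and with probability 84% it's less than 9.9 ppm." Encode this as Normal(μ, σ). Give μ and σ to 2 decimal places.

The p-quantile of Normal(μ,σ) is μ + z_p·σ, with z_{0.14} = -1.08 and z_{0.84} = 0.9945.
Eliminate σ: μ = (z₂·x₁ − z₁·x₂)/(z₂ − z₁) = (0.9945·-14 − (-1.08)·9.9)/2.075 = -1.56.
Then σ = (x₂ − x₁)/(z₂ − z₁) = (9.9 − -14)/2.075 = 11.52.

μ = -1.56, σ = 11.52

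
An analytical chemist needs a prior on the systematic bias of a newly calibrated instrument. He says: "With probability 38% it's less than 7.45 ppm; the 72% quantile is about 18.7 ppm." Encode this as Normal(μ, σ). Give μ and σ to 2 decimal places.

μ = 11.32, σ = 12.66

For Normal(μ,σ), the p-quantile is μ + z_p·σ. Here z_{0.38} = -0.3055, z_{0.72} = 0.5828.
So 7.45 = μ − 0.3055σ and 18.7 = μ + 0.5828σ.
Subtracting: σ = (18.7 − 7.45)/(0.5828 − (-0.3055)) = 12.66.
Then μ = 7.45 − (-0.3055)·12.66 = 11.32.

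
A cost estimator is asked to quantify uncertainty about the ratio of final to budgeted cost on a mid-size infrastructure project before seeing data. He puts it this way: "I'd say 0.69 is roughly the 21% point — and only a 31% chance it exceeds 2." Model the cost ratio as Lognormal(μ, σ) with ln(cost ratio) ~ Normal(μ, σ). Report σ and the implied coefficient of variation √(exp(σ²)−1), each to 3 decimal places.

If T ~ Lognormal(μ,σ) then ln T ~ Normal(μ,σ), so the p-quantile of ln T is μ + z_p·σ.
ln(0.69) = -0.3711 and ln(2) = 0.6931; z_{0.21} = -0.8064, z_{0.69} = 0.4959.
σ = (0.6931 − -0.3711)/(0.4959 − (-0.8064)) = 0.817.
μ = -0.3711 − (-0.8064)·0.817 = 0.288.
CV = √(exp(σ²)−1) = √(exp(0.6678)−1) = 0.975.

σ ≈ 0.817, CV ≈ 0.975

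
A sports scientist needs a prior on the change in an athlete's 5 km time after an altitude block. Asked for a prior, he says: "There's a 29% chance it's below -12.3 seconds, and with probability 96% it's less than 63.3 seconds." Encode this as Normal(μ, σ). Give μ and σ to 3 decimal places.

The p-quantile of Normal(μ,σ) is μ + z_p·σ, with z_{0.29} = -0.5534 and z_{0.96} = 1.751.
Eliminate σ: μ = (z₂·x₁ − z₁·x₂)/(z₂ − z₁) = (1.751·-12.3 − (-0.5534)·63.3)/2.304 = 5.857.
Then σ = (x₂ − x₁)/(z₂ − z₁) = (63.3 − -12.3)/2.304 = 32.811.

μ = 5.857, σ = 32.811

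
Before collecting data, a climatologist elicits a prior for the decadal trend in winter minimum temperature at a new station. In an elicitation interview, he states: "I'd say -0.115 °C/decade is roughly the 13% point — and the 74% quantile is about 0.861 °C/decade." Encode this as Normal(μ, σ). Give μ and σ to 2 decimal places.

μ = 0.51, σ = 0.55

For Normal(μ,σ), the p-quantile is μ + z_p·σ. Here z_{0.13} = -1.126, z_{0.74} = 0.6433.
So -0.115 = μ − 1.126σ and 0.861 = μ + 0.6433σ.
Subtracting: σ = (0.861 − -0.115)/(0.6433 − (-1.126)) = 0.55.
Then μ = -0.115 − (-1.126)·0.55 = 0.51.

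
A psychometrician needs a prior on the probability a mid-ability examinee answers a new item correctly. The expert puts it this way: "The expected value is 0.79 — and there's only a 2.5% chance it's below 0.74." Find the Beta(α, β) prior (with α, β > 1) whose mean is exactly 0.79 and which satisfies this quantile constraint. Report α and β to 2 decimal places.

With mean 0.79 fixed, write α = 0.79s, β = 0.21s where s = α+β.
Need P(θ < 0.74) = 0.025 under Beta(0.79s, 0.21s). Normal approximation: (q−m)/√(m(1−m)/s) ≈ z_{0.025} = -1.96, so s ≈ 0.79·0.21·(-1.96)²/(0.74−0.79)² = 254.9.
At s = 254.9: P(θ<0.74) ≈ 0.029. Adjusting to match 0.025 gives s ≈ 274.80.
So α = 0.79·274.80 ≈ 217.10, β = 0.21·274.80 ≈ 57.71.

α ≈ 217.10, β ≈ 57.71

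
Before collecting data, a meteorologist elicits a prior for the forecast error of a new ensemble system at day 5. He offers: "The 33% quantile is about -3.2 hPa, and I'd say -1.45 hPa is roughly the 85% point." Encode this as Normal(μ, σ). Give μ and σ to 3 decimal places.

The p-quantile of Normal(μ,σ) is μ + z_p·σ, with z_{0.33} = -0.4399 and z_{0.85} = 1.036.
Eliminate σ: μ = (z₂·x₁ − z₁·x₂)/(z₂ − z₁) = (1.036·-3.2 − (-0.4399)·-1.45)/1.476 = -2.679.
Then σ = (x₂ − x₁)/(z₂ − z₁) = (-1.45 − -3.2)/1.476 = 1.185.

μ = -2.679, σ = 1.185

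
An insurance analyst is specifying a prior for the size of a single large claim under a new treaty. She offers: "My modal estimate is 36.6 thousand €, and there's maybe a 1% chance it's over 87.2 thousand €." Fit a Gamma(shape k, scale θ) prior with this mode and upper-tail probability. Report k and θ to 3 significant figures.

k ≈ 7.29, θ ≈ 5.82

Gamma(k,θ) with k>1 has mode (k−1)θ, so θ = 36.6/(k−1).
Need P(X < 87.2) = 0.99 with θ tied to k this way. Start at k = 2, θ = 36.6: P(X<87.2) ≈ 0.688.
Too low — raise k to concentrate. Iterating converges to k ≈ 7.29.
Then θ = 36.6/(7.29−1) ≈ 5.82.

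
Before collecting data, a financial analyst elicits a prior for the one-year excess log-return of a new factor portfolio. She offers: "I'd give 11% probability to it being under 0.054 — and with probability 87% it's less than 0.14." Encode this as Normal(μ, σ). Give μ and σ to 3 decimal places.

For Normal(μ,σ), the p-quantile is μ + z_p·σ. Here z_{0.11} = -1.227, z_{0.87} = 1.126.
So 0.054 = μ − 1.227σ and 0.14 = μ + 1.126σ.
Subtracting: σ = (0.14 − 0.054)/(1.126 − (-1.227)) = 0.037.
Then μ = 0.054 − (-1.227)·0.037 = 0.099.

μ = 0.099, σ = 0.037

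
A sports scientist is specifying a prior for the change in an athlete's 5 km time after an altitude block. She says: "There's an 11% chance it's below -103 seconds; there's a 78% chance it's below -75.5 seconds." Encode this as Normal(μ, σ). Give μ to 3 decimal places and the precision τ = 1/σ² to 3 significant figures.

The p-quantile of Normal(μ,σ) is μ + z_p·σ, with z_{0.11} = -1.227 and z_{0.78} = 0.7722.
Eliminate σ: μ = (z₂·x₁ − z₁·x₂)/(z₂ − z₁) = (0.7722·-103 − (-1.227)·-75.5)/1.999 = -86.124.
Then σ = (x₂ − x₁)/(z₂ − z₁) = (-75.5 − -103)/1.999 = 13.759.
Precision τ = 1/σ² = 1/13.76² = 0.00528.

μ = -86.124, τ = 0.00528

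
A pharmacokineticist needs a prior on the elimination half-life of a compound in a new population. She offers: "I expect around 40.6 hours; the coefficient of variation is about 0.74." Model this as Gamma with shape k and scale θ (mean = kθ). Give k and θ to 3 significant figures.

k ≈ 1.83, θ ≈ 22.2

For Gamma(k, scale θ): mean = kθ, variance = kθ², so CV = 1/√k.
CV = 0.74, hence k = 1/CV² = 1.83.
Then θ = mean/k = 40.6/1.83 = 22.2.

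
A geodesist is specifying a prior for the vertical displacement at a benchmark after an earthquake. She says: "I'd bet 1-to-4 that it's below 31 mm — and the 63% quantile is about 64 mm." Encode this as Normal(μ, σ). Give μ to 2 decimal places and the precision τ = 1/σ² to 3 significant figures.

μ = 54.67, τ = 0.00126

The p-quantile of Normal(μ,σ) is μ + z_p·σ, with z_{0.2} = -0.8416 and z_{0.63} = 0.3319.
Eliminate σ: μ = (z₂·x₁ − z₁·x₂)/(z₂ − z₁) = (0.3319·31 − (-0.8416)·64)/1.173 = 54.67.
Then σ = (x₂ − x₁)/(z₂ − z₁) = (64 − 31)/1.173 = 28.12.
Precision τ = 1/σ² = 1/28.12² = 0.00126.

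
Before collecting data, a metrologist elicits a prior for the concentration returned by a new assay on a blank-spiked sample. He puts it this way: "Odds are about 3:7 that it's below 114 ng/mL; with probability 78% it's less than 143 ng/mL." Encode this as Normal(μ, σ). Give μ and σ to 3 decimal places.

μ = 125.729, σ = 22.366

For Normal(μ,σ), the p-quantile is μ + z_p·σ. Here z_{0.3} = -0.5244, z_{0.78} = 0.7722.
So 114 = μ − 0.5244σ and 143 = μ + 0.7722σ.
Subtracting: σ = (143 − 114)/(0.7722 − (-0.5244)) = 22.366.
Then μ = 114 − (-0.5244)·22.366 = 125.729.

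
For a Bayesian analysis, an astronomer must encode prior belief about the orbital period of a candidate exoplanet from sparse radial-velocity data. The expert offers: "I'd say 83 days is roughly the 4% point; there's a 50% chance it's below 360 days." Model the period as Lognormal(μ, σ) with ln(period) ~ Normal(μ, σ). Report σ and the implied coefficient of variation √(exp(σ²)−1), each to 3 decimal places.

If T ~ Lognormal(μ,σ) then ln T ~ Normal(μ,σ), so the p-quantile of ln T is μ + z_p·σ.
ln(83) = 4.419 and ln(360) = 5.886; z_{0.04} = -1.751, z_{0.5} = 0.
σ = (5.886 − 4.419)/(0 − (-1.751)) = 0.838.
μ = 4.419 − (-1.751)·0.838 = 5.886.
CV = √(exp(σ²)−1) = √(exp(0.7024)−1) = 1.009.

σ ≈ 0.838, CV ≈ 1.009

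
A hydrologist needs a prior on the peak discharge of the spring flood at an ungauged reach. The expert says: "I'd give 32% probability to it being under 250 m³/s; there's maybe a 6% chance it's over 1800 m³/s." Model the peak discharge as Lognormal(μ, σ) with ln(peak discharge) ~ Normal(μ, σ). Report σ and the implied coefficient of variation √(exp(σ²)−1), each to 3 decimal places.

If T ~ Lognormal(μ,σ) then ln T ~ Normal(μ,σ), so the p-quantile of ln T is μ + z_p·σ.
ln(250) = 5.521 and ln(1800) = 7.496; z_{0.32} = -0.4677, z_{0.94} = 1.555.
σ = (7.496 − 5.521)/(1.555 − (-0.4677)) = 0.976.
μ = 5.521 − (-0.4677)·0.976 = 5.978.
CV = √(exp(σ²)−1) = √(exp(0.9527)−1) = 1.262.

σ ≈ 0.976, CV ≈ 1.262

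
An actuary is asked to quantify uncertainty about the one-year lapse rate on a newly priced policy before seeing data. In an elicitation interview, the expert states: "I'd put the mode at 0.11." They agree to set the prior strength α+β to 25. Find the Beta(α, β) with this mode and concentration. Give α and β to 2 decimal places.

For α,β > 1 the Beta mode is (α−1)/(α+β−2). With α+β = 25, the mode is (α−1)/23.
Set (α−1)/23 = 0.11 → α = 1 + 0.11·23 = 3.53.
β = 25 − α = 21.47.

α = 3.53, β = 21.47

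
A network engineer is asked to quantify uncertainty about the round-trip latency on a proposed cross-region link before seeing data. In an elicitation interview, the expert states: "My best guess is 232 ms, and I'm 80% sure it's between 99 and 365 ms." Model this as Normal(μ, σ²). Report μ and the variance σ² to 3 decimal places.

A symmetric 80% interval runs μ ± z·σ with z = 1.282.
Half-width = 133, so σ = 133/1.282 = 103.7805 and σ² = 10770.382.
μ is the stated best guess, 232.000.

μ = 232.000, σ² = 10770.382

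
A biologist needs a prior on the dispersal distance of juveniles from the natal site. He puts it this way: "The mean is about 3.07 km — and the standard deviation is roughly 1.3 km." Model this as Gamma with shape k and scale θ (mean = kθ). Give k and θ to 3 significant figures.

k ≈ 5.58, θ ≈ 0.55

For Gamma(k, scale θ): mean = kθ, variance = kθ², so CV = 1/√k.
CV = SD/mean = 1.3/3.07 = 0.4235, hence k = 1/CV² = 5.58.
Then θ = mean/k = 3.07/5.58 = 0.55.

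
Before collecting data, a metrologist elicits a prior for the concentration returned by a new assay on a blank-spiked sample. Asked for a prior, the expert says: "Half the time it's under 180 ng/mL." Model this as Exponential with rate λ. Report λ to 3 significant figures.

Exponential median = ln 2 / λ, so λ = ln 2 / 180.0 = 0.00385.

λ ≈ 0.00385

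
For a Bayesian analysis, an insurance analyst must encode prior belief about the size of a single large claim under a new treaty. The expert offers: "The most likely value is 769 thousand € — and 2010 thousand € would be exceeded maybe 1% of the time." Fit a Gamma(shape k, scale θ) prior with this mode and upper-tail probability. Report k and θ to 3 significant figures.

k ≈ 6.03, θ ≈ 153

Gamma(k,θ) with k>1 has mode (k−1)θ, so θ = 769/(k−1).
Need P(X < 2010) = 0.99 with θ tied to k this way. Start at k = 2, θ = 769: P(X<2010) ≈ 0.735.
Too low — raise k to concentrate. Iterating converges to k ≈ 6.03.
Then θ = 769/(6.03−1) ≈ 153.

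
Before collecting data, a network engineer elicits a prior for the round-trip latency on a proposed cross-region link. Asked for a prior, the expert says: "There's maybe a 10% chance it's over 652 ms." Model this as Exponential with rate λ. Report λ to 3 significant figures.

P(T > 652.0) = e^(−λ·652.0) = 0.1, so λ = −ln(0.1)/652.0 = 0.00353.

λ ≈ 0.00353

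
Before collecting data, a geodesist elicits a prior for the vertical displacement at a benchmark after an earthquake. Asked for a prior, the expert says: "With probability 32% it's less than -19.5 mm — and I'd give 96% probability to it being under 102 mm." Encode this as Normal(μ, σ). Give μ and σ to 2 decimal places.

μ = 6.12, σ = 54.77

The p-quantile of Normal(μ,σ) is μ + z_p·σ, with z_{0.32} = -0.4677 and z_{0.96} = 1.751.
Eliminate σ: μ = (z₂·x₁ − z₁·x₂)/(z₂ − z₁) = (1.751·-19.5 − (-0.4677)·102)/2.218 = 6.12.
Then σ = (x₂ − x₁)/(z₂ − z₁) = (102 − -19.5)/2.218 = 54.77.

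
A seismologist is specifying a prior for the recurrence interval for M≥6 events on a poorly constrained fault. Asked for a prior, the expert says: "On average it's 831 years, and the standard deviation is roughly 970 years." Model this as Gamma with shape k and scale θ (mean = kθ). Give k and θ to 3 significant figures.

k ≈ 0.734, θ ≈ 1130

For Gamma(k, scale θ): mean = kθ, variance = kθ², so CV = 1/√k.
CV = SD/mean = 970/831 = 1.167, hence k = 1/CV² = 0.734.
Then θ = mean/k = 831/0.734 = 1130.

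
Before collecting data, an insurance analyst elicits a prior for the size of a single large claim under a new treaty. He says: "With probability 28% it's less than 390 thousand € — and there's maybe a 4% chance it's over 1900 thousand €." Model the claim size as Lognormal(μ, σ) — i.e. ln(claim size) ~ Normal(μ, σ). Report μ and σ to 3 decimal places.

If T ~ Lognormal(μ,σ) then ln T ~ Normal(μ,σ), so the p-quantile of ln T is μ + z_p·σ.
ln(390) = 5.966 and ln(1900) = 7.55; z_{0.28} = -0.5828, z_{0.96} = 1.751.
σ = (7.55 − 5.966)/(1.751 − (-0.5828)) = 0.679.
μ = 5.966 − (-0.5828)·0.679 = 6.362.

μ ≈ 6.362, σ ≈ 0.679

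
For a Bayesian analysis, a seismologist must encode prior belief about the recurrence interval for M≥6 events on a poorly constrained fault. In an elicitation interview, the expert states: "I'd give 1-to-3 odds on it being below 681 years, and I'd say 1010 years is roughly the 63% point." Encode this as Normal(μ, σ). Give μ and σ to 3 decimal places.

μ = 901.508, σ = 326.926

For Normal(μ,σ), the p-quantile is μ + z_p·σ. Here z_{0.25} = -0.6745, z_{0.63} = 0.3319.
So 681 = μ − 0.6745σ and 1010 = μ + 0.3319σ.
Subtracting: σ = (1010 − 681)/(0.3319 − (-0.6745)) = 326.926.
Then μ = 681 − (-0.6745)·326.926 = 901.508.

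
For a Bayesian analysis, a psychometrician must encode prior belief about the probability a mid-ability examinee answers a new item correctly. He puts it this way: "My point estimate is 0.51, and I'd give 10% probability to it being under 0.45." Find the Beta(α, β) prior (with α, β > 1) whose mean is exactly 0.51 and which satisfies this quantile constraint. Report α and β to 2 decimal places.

α ≈ 58.05, β ≈ 55.78

With mean 0.51 fixed, write α = 0.51s, β = 0.49s where s = α+β.
Need P(θ < 0.45) = 0.1 under Beta(0.51s, 0.49s). Normal approximation: (q−m)/√(m(1−m)/s) ≈ z_{0.1} = -1.28, so s ≈ 0.51·0.49·(-1.28)²/(0.45−0.51)² = 114.0.
At s = 114.0: P(θ<0.45) ≈ 0.100. Adjusting to match 0.1 gives s ≈ 113.83.
So α = 0.51·113.83 ≈ 58.05, β = 0.49·113.83 ≈ 55.78.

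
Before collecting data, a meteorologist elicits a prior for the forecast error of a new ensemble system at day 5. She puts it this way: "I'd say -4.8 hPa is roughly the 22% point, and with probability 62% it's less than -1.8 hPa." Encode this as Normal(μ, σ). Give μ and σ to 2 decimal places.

For Normal(μ,σ), the p-quantile is μ + z_p·σ. Here z_{0.22} = -0.7722, z_{0.62} = 0.3055.
So -4.8 = μ − 0.7722σ and -1.8 = μ + 0.3055σ.
Subtracting: σ = (-1.8 − -4.8)/(0.3055 − (-0.7722)) = 2.78.
Then μ = -4.8 − (-0.7722)·2.78 = -2.65.

μ = -2.65, σ = 2.78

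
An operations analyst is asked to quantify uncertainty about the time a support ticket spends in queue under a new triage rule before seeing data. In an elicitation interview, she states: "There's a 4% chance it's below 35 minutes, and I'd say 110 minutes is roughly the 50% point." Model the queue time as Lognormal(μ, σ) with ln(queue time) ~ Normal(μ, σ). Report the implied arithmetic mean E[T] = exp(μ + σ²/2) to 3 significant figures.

If T ~ Lognormal(μ,σ) then ln T ~ Normal(μ,σ), so the p-quantile of ln T is μ + z_p·σ.
ln(35) = 3.555 and ln(110) = 4.7; z_{0.04} = -1.751, z_{0.5} = 0.
σ = (4.7 − 3.555)/(0 − (-1.751)) = 0.654.
μ = 3.555 − (-1.751)·0.654 = 4.700.
E[T] = exp(μ + σ²/2) = exp(4.700 + 0.2139) = 136 minutes.

E[T] ≈ 136 minutes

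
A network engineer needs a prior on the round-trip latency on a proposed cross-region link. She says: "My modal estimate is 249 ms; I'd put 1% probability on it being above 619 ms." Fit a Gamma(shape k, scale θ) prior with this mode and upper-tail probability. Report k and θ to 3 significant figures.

k ≈ 6.67, θ ≈ 43.9

Gamma(k,θ) with k>1 has mode (k−1)θ, so θ = 249/(k−1).
Need P(X < 619) = 0.99 with θ tied to k this way. Start at k = 2, θ = 249: P(X<619) ≈ 0.710.
Too low — raise k to concentrate. Iterating converges to k ≈ 6.67.
Then θ = 249/(6.67−1) ≈ 43.9.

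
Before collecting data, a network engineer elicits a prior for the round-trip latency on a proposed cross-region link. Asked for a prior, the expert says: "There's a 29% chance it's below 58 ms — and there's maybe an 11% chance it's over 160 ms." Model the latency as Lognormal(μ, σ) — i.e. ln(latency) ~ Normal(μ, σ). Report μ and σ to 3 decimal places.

If T ~ Lognormal(μ,σ) then ln T ~ Normal(μ,σ), so the p-quantile of ln T is μ + z_p·σ.
ln(58) = 4.06 and ln(160) = 5.075; z_{0.29} = -0.5534, z_{0.89} = 1.227.
σ = (5.075 − 4.06)/(1.227 − (-0.5534)) = 0.570.
μ = 4.06 − (-0.5534)·0.570 = 4.376.

μ ≈ 4.376, σ ≈ 0.570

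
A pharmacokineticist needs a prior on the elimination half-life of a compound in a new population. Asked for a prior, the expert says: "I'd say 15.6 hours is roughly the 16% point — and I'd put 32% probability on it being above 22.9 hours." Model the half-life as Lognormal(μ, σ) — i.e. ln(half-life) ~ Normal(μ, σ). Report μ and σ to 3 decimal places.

If T ~ Lognormal(μ,σ) then ln T ~ Normal(μ,σ), so the p-quantile of ln T is μ + z_p·σ.
ln(15.6) = 2.747 and ln(22.9) = 3.131; z_{0.16} = -0.9945, z_{0.68} = 0.4677.
σ = (3.131 − 2.747)/(0.4677 − (-0.9945)) = 0.263.
μ = 2.747 − (-0.9945)·0.263 = 3.008.

μ ≈ 3.008, σ ≈ 0.263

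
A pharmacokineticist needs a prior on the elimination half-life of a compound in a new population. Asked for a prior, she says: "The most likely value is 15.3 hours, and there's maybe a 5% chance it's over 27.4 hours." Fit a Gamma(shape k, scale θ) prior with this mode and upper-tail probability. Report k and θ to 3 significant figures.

k ≈ 9.21, θ ≈ 1.86

Gamma(k,θ) with k>1 has mode (k−1)θ, so θ = 15.3/(k−1).
Need P(X < 27.4) = 0.95 with θ tied to k this way. Start at k = 2, θ = 15.3: P(X<27.4) ≈ 0.534.
Too low — raise k to concentrate. Iterating converges to k ≈ 9.21.
Then θ = 15.3/(9.21−1) ≈ 1.86.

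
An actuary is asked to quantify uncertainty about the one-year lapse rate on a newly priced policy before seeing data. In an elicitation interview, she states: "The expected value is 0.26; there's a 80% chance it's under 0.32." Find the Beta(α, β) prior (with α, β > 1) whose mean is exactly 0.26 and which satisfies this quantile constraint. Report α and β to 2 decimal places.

α ≈ 9.37, β ≈ 26.67

With mean 0.26 fixed, write α = 0.26s, β = 0.74s where s = α+β.
Need P(θ < 0.32) = 0.8 under Beta(0.26s, 0.74s). Normal approximation: (q−m)/√(m(1−m)/s) ≈ z_{0.8} = 0.842, so s ≈ 0.26·0.74·(0.842)²/(0.32−0.26)² = 37.9.
At s = 37.9: P(θ<0.32) ≈ 0.805. Adjusting to match 0.8 gives s ≈ 36.05.
So α = 0.26·36.05 ≈ 9.37, β = 0.74·36.05 ≈ 26.67.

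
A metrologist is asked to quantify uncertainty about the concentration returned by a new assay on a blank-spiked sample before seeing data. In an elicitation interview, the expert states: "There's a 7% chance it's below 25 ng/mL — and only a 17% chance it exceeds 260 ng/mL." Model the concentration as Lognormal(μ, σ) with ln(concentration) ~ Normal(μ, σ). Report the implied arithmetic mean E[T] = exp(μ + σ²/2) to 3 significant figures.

If T ~ Lognormal(μ,σ) then ln T ~ Normal(μ,σ), so the p-quantile of ln T is μ + z_p·σ.
ln(25) = 3.219 and ln(260) = 5.561; z_{0.07} = -1.476, z_{0.83} = 0.9542.
σ = (5.561 − 3.219)/(0.9542 − (-1.476)) = 0.964.
μ = 3.219 − (-1.476)·0.964 = 4.641.
E[T] = exp(μ + σ²/2) = exp(4.641 + 0.4644) = 165 ng/mL.

E[T] ≈ 165 ng/mL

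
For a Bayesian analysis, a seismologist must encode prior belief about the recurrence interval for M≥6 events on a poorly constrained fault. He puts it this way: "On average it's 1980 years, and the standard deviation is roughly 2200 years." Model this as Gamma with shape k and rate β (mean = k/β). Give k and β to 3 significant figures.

k ≈ 0.81, β ≈ 0.000409

For Gamma(k, rate β): mean = k/β, variance = k/β², so CV = 1/√k.
CV = SD/mean = 2200/1980 = 1.111, hence k = 1/CV² = 0.81.
Then β = k/mean = 0.81/1980 = 0.000409.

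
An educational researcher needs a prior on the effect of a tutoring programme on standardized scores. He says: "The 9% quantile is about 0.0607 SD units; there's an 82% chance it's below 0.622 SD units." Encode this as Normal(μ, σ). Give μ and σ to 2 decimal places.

For Normal(μ,σ), the p-quantile is μ + z_p·σ. Here z_{0.09} = -1.341, z_{0.82} = 0.9154.
So 0.0607 = μ − 1.341σ and 0.622 = μ + 0.9154σ.
Subtracting: σ = (0.622 − 0.0607)/(0.9154 − (-1.341)) = 0.25.
Then μ = 0.0607 − (-1.341)·0.25 = 0.39.

μ = 0.39, σ = 0.25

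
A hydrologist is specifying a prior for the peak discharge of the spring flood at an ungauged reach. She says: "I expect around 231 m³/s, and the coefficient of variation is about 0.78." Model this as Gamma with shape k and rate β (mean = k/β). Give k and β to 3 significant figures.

k ≈ 1.64, β ≈ 0.00712

For Gamma(k, rate β): mean = k/β, variance = k/β², so CV = 1/√k.
CV = 0.78, hence k = 1/CV² = 1.64.
Then β = k/mean = 1.64/231 = 0.00712.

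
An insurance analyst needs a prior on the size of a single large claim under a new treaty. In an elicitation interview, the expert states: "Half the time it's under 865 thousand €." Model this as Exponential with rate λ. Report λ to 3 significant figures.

Exponential median = ln 2 / λ, so λ = ln 2 / 865.0 = 0.000801.

λ ≈ 0.000801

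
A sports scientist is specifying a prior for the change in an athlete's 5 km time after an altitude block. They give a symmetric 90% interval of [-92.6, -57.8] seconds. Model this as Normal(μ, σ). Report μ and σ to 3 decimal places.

μ = -75.200, σ = 10.578

A symmetric 90% interval runs μ ± z·σ with z = 1.645.
Half-width = 17.4, so σ = 17.4/1.645 = 10.578.
μ is the interval midpoint, -75.200.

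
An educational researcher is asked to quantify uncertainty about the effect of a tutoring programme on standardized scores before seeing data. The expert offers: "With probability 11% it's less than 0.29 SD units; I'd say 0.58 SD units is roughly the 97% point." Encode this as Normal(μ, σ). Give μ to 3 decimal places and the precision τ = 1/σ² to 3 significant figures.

μ = 0.404, τ = 115

The p-quantile of Normal(μ,σ) is μ + z_p·σ, with z_{0.11} = -1.227 and z_{0.97} = 1.881.
Eliminate σ: μ = (z₂·x₁ − z₁·x₂)/(z₂ − z₁) = (1.881·0.29 − (-1.227)·0.58)/3.107 = 0.404.
Then σ = (x₂ − x₁)/(z₂ − z₁) = (0.58 − 0.29)/3.107 = 0.093.
Precision τ = 1/σ² = 1/0.09333² = 115.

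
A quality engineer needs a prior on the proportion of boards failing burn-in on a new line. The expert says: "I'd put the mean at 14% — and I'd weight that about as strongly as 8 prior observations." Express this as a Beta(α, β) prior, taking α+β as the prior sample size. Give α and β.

α = 1.12, β = 6.88

Under the effective-sample-size interpretation, Beta(α, β) has prior mean α/(α+β) and prior sample size α+β.
So α+β = 8 and α/(α+β) = 0.14, giving α = 0.14·8 = 1.12 and β = 8 − 1.12 = 6.88.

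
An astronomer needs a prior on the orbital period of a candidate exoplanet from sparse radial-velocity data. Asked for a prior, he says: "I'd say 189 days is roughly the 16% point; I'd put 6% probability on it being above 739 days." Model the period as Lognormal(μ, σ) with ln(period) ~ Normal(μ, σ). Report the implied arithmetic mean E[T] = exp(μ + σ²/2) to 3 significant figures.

E[T] ≈ 371 days

If T ~ Lognormal(μ,σ) then ln T ~ Normal(μ,σ), so the p-quantile of ln T is μ + z_p·σ.
ln(189) = 5.242 and ln(739) = 6.605; z_{0.16} = -0.9945, z_{0.94} = 1.555.
σ = (6.605 − 5.242)/(1.555 − (-0.9945)) = 0.535.
μ = 5.242 − (-0.9945)·0.535 = 5.774.
E[T] = exp(μ + σ²/2) = exp(5.774 + 0.1431) = 371 days.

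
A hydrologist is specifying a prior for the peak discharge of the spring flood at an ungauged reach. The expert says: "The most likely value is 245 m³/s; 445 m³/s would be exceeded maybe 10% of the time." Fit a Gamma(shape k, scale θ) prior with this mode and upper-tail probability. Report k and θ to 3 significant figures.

Gamma(k,θ) with k>1 has mode (k−1)θ, so θ = 245/(k−1).
Need P(X < 445) = 0.9 with θ tied to k this way. Start at k = 2, θ = 245: P(X<445) ≈ 0.542.
Too low — raise k to concentrate. Iterating converges to k ≈ 6.35.
Then θ = 245/(6.35−1) ≈ 45.8.

k ≈ 6.35, θ ≈ 45.8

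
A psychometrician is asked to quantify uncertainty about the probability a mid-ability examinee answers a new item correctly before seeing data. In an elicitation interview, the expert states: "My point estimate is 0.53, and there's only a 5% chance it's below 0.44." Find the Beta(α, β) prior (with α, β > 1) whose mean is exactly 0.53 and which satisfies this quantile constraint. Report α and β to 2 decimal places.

With mean 0.53 fixed, write α = 0.53s, β = 0.47s where s = α+β.
Need P(θ < 0.44) = 0.05 under Beta(0.53s, 0.47s). Normal approximation: (q−m)/√(m(1−m)/s) ≈ z_{0.05} = -1.64, so s ≈ 0.53·0.47·(-1.64)²/(0.44−0.53)² = 83.2.
At s = 83.2: P(θ<0.44) ≈ 0.050. Adjusting to match 0.05 gives s ≈ 83.11.
So α = 0.53·83.11 ≈ 44.05, β = 0.47·83.11 ≈ 39.06.

α ≈ 44.05, β ≈ 39.06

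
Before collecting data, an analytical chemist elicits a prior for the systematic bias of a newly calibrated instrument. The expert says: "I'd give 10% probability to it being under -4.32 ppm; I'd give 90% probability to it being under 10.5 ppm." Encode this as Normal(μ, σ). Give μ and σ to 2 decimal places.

For Normal(μ,σ), the p-quantile is μ + z_p·σ. Here z_{0.1} = -1.282, z_{0.9} = 1.282.
So -4.32 = μ − 1.282σ and 10.5 = μ + 1.282σ.
Subtracting: σ = (10.5 − -4.32)/(1.282 − (-1.282)) = 5.78.
Then μ = -4.32 − (-1.282)·5.78 = 3.09.

μ = 3.09, σ = 5.78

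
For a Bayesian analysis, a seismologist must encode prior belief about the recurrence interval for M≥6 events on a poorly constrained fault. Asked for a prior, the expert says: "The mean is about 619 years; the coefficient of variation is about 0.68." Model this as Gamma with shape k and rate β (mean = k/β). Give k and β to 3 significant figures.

For Gamma(k, rate β): mean = k/β, variance = k/β², so CV = 1/√k.
CV = 0.68, hence k = 1/CV² = 2.16.
Then β = k/mean = 2.16/619 = 0.00349.

k ≈ 2.16, β ≈ 0.00349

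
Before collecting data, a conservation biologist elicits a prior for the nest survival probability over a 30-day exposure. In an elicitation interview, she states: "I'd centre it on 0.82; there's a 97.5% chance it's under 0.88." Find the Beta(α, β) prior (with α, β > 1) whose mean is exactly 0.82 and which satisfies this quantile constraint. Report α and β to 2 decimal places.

With mean 0.82 fixed, write α = 0.82s, β = 0.18s where s = α+β.
Need P(θ < 0.88) = 0.975 under Beta(0.82s, 0.18s). Normal approximation: (q−m)/√(m(1−m)/s) ≈ z_{0.975} = 1.96, so s ≈ 0.82·0.18·(1.96)²/(0.88−0.82)² = 157.5.
At s = 157.5: P(θ<0.88) ≈ 0.983. Adjusting to match 0.975 gives s ≈ 134.34.
So α = 0.82·134.34 ≈ 110.16, β = 0.18·134.34 ≈ 24.18.

α ≈ 110.16, β ≈ 24.18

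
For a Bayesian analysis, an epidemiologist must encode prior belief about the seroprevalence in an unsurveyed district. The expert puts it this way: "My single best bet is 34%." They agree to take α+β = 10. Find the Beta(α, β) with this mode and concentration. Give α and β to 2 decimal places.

α = 3.72, β = 6.28

For α,β > 1 the Beta mode is (α−1)/(α+β−2). With α+β = 10, the mode is (α−1)/8.
Set (α−1)/8 = 0.34 → α = 1 + 0.34·8 = 3.72.
β = 10 − α = 6.28.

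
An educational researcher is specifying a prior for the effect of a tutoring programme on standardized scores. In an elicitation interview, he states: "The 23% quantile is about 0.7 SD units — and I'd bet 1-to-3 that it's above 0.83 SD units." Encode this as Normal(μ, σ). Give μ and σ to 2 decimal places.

For Normal(μ,σ), the p-quantile is μ + z_p·σ. Here z_{0.23} = -0.7388, z_{0.75} = 0.6745.
So 0.7 = μ − 0.7388σ and 0.83 = μ + 0.6745σ.
Subtracting: σ = (0.83 − 0.7)/(0.6745 − (-0.7388)) = 0.09.
Then μ = 0.7 − (-0.7388)·0.09 = 0.77.

μ = 0.77, σ = 0.09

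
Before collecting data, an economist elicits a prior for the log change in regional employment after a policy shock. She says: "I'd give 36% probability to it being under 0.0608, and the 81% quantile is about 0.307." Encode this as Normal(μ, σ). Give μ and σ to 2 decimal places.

μ = 0.13, σ = 0.20

The p-quantile of Normal(μ,σ) is μ + z_p·σ, with z_{0.36} = -0.3585 and z_{0.81} = 0.8779.
Eliminate σ: μ = (z₂·x₁ − z₁·x₂)/(z₂ − z₁) = (0.8779·0.0608 − (-0.3585)·0.307)/1.236 = 0.13.
Then σ = (x₂ − x₁)/(z₂ − z₁) = (0.307 − 0.0608)/1.236 = 0.20.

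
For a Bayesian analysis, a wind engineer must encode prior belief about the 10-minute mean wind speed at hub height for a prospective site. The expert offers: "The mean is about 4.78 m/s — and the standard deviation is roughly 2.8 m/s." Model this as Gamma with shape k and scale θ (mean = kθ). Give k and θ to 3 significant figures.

For Gamma(k, scale θ): mean = kθ, variance = kθ², so CV = 1/√k.
CV = SD/mean = 2.8/4.78 = 0.5858, hence k = 1/CV² = 2.91.
Then θ = mean/k = 4.78/2.91 = 1.64.

k ≈ 2.91, θ ≈ 1.64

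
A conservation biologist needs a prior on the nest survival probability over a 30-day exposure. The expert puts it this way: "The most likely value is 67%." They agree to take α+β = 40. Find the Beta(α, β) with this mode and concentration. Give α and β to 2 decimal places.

α = 26.46, β = 13.54

For α,β > 1 the Beta mode is (α−1)/(α+β−2). With α+β = 40, the mode is (α−1)/38.
Set (α−1)/38 = 0.67 → α = 1 + 0.67·38 = 26.46.
β = 40 − α = 13.54.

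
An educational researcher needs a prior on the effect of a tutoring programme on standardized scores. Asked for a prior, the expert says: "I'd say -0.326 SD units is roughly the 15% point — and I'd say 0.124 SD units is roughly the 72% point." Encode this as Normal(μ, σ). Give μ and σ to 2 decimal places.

The p-quantile of Normal(μ,σ) is μ + z_p·σ, with z_{0.15} = -1.036 and z_{0.72} = 0.5828.
Eliminate σ: μ = (z₂·x₁ − z₁·x₂)/(z₂ − z₁) = (0.5828·-0.326 − (-1.036)·0.124)/1.619 = -0.04.
Then σ = (x₂ − x₁)/(z₂ − z₁) = (0.124 − -0.326)/1.619 = 0.28.

μ = -0.04, σ = 0.28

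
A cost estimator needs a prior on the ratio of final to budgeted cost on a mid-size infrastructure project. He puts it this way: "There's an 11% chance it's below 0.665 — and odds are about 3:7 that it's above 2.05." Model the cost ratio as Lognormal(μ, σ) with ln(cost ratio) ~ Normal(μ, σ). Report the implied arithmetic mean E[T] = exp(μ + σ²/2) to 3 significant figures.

E[T] ≈ 1.8

If T ~ Lognormal(μ,σ) then ln T ~ Normal(μ,σ), so the p-quantile of ln T is μ + z_p·σ.
ln(0.665) = -0.408 and ln(2.05) = 0.7178; z_{0.11} = -1.227, z_{0.7} = 0.5244.
σ = (0.7178 − -0.408)/(0.5244 − (-1.227)) = 0.643.
μ = -0.408 − (-1.227)·0.643 = 0.381.
E[T] = exp(μ + σ²/2) = exp(0.381 + 0.2067) = 1.8.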